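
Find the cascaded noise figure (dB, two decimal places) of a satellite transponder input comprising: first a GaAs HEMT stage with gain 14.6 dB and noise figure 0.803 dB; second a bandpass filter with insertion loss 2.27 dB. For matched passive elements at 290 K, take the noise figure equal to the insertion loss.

Convert to linear (a loss of L dB is a gain of −L dB): F_i = 10^(NF_i/10), G_i = 10^(G_i,dB/10)
  Stage 1: F_1 = 10^(0.803/10) = 1.203, G_1 = 10^(14.6/10) = 28.84
  Stage 2: F_2 = 10^(2.27/10) = 1.687, G_2 = 10^(−2.27/10) = 0.5929
Friis cascade:
  F = 1.203 + (1.687 − 1)/28.84 = 1.227
NF = 10 log₁₀(1.227) = 0.89 dB

0.89 dB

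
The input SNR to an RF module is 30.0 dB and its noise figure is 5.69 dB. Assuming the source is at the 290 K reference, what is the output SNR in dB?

By definition F = SNR_in/SNR_out, so in dB: SNR_out = SNR_in − NF
SNR_out = 30.0 − 5.69 = 24.31 dB

24.31 dB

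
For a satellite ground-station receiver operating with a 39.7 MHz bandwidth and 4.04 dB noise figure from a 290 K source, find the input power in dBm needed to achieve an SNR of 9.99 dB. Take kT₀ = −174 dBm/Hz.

−84.0 dBm

Sensitivity = −174 + 10 log₁₀(B) + NF + SNR_min
= −174 + 75.99 + 4.04 + 9.99
= −83.98 dBm → −84.0 dBm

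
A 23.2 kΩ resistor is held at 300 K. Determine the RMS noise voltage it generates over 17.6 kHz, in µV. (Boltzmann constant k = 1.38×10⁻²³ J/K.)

2.60 µV

V_n = √(4kTRB)
4kTRB = 4 × 1.38×10⁻²³ × 300 × 2.32×10⁴ × 1.76×10⁴ = 6.76×10⁻¹² V²
V_n = √(6.76×10⁻¹²) = 2.60×10⁻⁶ V = 2.60 µV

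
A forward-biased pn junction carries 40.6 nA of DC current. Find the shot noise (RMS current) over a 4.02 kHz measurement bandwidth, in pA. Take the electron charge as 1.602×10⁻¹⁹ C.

I_n = √(2qI·B)
2qI·B = 2 × 1.602×10⁻¹⁹ × 4.06×10⁻⁸ × 4.02×10³ = 5.23×10⁻²³ A²
I_n = √(5.23×10⁻²³) = 7.23×10⁻¹² A = 7.23 pA

7.23 pA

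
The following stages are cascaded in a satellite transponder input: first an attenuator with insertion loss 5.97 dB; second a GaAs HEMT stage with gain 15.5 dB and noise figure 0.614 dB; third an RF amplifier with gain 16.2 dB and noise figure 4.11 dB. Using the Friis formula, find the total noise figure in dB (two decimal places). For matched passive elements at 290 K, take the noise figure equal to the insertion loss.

Convert to linear (a loss of L dB is a gain of −L dB): F_i = 10^(NF_i/10), G_i = 10^(G_i,dB/10)
  Stage 1: F_1 = 10^(5.97/10) = 3.954, G_1 = 10^(−5.97/10) = 0.2529
  Stage 2: F_2 = 10^(0.614/10) = 1.152, G_2 = 10^(15.5/10) = 35.48
  Stage 3: F_3 = 10^(4.11/10) = 2.576, G_3 = 10^(16.2/10) = 41.69
Friis cascade:
  F = 3.954 + (1.152 − 1)/0.2529 + (2.576 − 1)/8.974 = 4.730
NF = 10 log₁₀(4.730) = 6.75 dB

6.75 dB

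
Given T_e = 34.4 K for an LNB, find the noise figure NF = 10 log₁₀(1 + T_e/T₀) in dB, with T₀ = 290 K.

F = 1 + T_e/T₀ = 1 + 34.4/290 = 1.11862
NF = 10 log₁₀(1.11862) = 0.487 dB

0.487 dB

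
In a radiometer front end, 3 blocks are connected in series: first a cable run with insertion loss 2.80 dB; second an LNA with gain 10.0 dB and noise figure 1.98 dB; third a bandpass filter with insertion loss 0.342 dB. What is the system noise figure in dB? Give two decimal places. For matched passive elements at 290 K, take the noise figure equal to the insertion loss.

4.80 dB

Convert to linear (a loss of L dB is a gain of −L dB): F_i = 10^(NF_i/10), G_i = 10^(G_i,dB/10)
  Stage 1: F_1 = 10^(2.80/10) = 1.905, G_1 = 10^(−2.80/10) = 0.5248
  Stage 2: F_2 = 10^(1.98/10) = 1.578, G_2 = 10^(10.0/10) = 10.00
  Stage 3: F_3 = 10^(0.342/10) = 1.082, G_3 = 10^(−0.342/10) = 0.9243
Friis cascade:
  F = 1.905 + (1.578 − 1)/0.5248 + (1.082 − 1)/5.248 = 3.022
NF = 10 log₁₀(3.022) = 4.80 dB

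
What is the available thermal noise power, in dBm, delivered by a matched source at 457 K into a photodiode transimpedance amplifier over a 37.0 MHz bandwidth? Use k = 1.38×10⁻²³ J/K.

P_n = kTB = 1.38×10⁻²³ × 457 × 3.70×10⁷ = 2.33×10⁻¹³ W
In dBm: 10 log₁₀(2.33×10⁻¹³ / 10⁻³) = −96.3 dBm

−96.3 dBm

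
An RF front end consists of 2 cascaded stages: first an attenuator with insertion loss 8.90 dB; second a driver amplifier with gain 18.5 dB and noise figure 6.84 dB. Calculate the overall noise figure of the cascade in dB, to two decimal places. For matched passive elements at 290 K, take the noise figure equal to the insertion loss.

15.74 dB

Convert to linear (a loss of L dB is a gain of −L dB): F_i = 10^(NF_i/10), G_i = 10^(G_i,dB/10)
  Stage 1: F_1 = 10^(8.90/10) = 7.762, G_1 = 10^(−8.90/10) = 0.1288
  Stage 2: F_2 = 10^(6.84/10) = 4.831, G_2 = 10^(18.5/10) = 70.79
Friis cascade:
  F = 7.762 + (4.831 − 1)/0.1288 = 37.50
NF = 10 log₁₀(37.50) = 15.74 dB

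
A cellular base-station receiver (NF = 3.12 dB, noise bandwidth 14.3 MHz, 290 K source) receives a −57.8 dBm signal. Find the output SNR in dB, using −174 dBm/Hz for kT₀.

41.5 dB

Noise floor: N = −174 + 10 log₁₀(B) + NF
10 log₁₀(1.43×10⁷) = 71.55 dB
N = −174 + 71.55 + 3.12 = −99.33 dBm
SNR = P_sig − N = −57.8 − (−99.33) = 41.53 dB → 41.5 dB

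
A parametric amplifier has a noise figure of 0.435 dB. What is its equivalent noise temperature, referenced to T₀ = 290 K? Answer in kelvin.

30.6 K

F = 10^(0.435/10) = 1.10535
T_e = (F − 1)·T₀ = (1.10535 − 1) × 290 = 30.6 K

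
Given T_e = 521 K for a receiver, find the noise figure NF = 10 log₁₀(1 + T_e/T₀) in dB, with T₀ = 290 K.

F = 1 + T_e/T₀ = 1 + 521/290 = 2.79655
NF = 10 log₁₀(2.79655) = 4.47 dB

4.47 dB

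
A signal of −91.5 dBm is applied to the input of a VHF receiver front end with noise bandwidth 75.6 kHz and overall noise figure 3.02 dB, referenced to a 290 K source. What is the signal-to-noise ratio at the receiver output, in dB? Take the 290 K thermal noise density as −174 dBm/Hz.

30.7 dB

Noise floor: N = −174 + 10 log₁₀(B) + NF
10 log₁₀(7.56×10⁴) = 48.79 dB
N = −174 + 48.79 + 3.02 = −122.19 dBm
SNR = P_sig − N = −91.5 − (−122.19) = 30.69 dB → 30.7 dB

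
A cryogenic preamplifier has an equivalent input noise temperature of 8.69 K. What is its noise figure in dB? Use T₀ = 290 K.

0.128 dB

F = 1 + T_e/T₀ = 1 + 8.69/290 = 1.02997
NF = 10 log₁₀(1.02997) = 0.128 dB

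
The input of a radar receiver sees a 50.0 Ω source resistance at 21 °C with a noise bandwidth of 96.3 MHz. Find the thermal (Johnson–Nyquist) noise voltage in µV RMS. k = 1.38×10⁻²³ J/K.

T = 21 °C + 273.15 = 294.15 K
V_n = √(4kTRB)
4kTRB = 4 × 1.38×10⁻²³ × 294.15 × 5.00×10¹ × 9.63×10⁷ = 7.82×10⁻¹¹ V²
V_n = √(7.82×10⁻¹¹) = 8.84×10⁻⁶ V = 8.84 µV

8.84 µV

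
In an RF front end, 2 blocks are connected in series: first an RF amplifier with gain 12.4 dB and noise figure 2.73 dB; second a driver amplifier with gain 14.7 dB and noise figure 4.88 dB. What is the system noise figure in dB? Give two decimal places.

Convert to linear (a loss of L dB is a gain of −L dB): F_i = 10^(NF_i/10), G_i = 10^(G_i,dB/10)
  Stage 1: F_1 = 10^(2.73/10) = 1.875, G_1 = 10^(12.4/10) = 17.38
  Stage 2: F_2 = 10^(4.88/10) = 3.076, G_2 = 10^(14.7/10) = 29.51
Friis cascade:
  F = 1.875 + (3.076 − 1)/17.38 = 1.994
NF = 10 log₁₀(1.994) = 3.00 dB

3.00 dB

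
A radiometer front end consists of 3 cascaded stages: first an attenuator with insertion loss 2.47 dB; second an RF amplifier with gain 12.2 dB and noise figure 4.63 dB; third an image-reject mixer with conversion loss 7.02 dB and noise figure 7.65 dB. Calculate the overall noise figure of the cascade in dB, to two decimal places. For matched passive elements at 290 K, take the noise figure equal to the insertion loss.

7.51 dB

Convert to linear (a loss of L dB is a gain of −L dB): F_i = 10^(NF_i/10), G_i = 10^(G_i,dB/10)
  Stage 1: F_1 = 10^(2.47/10) = 1.766, G_1 = 10^(−2.47/10) = 0.5662
  Stage 2: F_2 = 10^(4.63/10) = 2.904, G_2 = 10^(12.2/10) = 16.60
  Stage 3: F_3 = 10^(7.65/10) = 5.821, G_3 = 10^(−7.02/10) = 0.1986
Friis cascade:
  F = 1.766 + (2.904 − 1)/0.5662 + (5.821 − 1)/9.397 = 5.642
NF = 10 log₁₀(5.642) = 7.51 dB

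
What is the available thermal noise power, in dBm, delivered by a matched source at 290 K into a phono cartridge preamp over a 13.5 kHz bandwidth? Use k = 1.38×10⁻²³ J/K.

P_n = kTB = 1.38×10⁻²³ × 290 × 1.35×10⁴ = 5.40×10⁻¹⁷ W
In dBm: 10 log₁₀(5.40×10⁻¹⁷ / 10⁻³) = −132.7 dBm

−132.7 dBm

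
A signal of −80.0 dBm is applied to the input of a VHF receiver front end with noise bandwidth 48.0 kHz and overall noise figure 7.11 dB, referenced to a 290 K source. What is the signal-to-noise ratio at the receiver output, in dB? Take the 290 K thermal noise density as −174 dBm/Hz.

Noise floor: N = −174 + 10 log₁₀(B) + NF
10 log₁₀(4.80×10⁴) = 46.81 dB
N = −174 + 46.81 + 7.11 = −120.08 dBm
SNR = P_sig − N = −80.0 − (−120.08) = 40.08 dB → 40.1 dB

40.1 dB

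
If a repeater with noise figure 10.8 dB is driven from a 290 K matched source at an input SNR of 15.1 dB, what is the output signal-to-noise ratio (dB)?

By definition F = SNR_in/SNR_out, so in dB: SNR_out = SNR_in − NF
SNR_out = 15.1 − 10.8 = 4.3 dB

4.3 dB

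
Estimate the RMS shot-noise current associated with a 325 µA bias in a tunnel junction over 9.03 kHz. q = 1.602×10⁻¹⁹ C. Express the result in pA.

I_n = √(2qI·B)
2qI·B = 2 × 1.602×10⁻¹⁹ × 3.25×10⁻⁴ × 9.03×10³ = 9.40×10⁻¹⁹ A²
I_n = √(9.40×10⁻¹⁹) = 9.70×10⁻¹⁰ A = 970 pA

970 pA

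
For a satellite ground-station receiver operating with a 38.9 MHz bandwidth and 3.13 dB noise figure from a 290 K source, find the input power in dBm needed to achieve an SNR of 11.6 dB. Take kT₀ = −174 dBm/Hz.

−83.4 dBm

Sensitivity = −174 + 10 log₁₀(B) + NF + SNR_min
= −174 + 75.9 + 3.13 + 11.6
= −83.37 dBm → −83.4 dBm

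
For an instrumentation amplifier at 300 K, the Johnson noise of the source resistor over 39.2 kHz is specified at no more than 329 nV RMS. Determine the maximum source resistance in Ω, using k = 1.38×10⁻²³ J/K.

167 Ω

Johnson–Nyquist: V_n = √(4kTRB) ⇒ R = V_n² / (4kTB)
4kTB = 4 × 1.38×10⁻²³ × 300 × 3.92×10⁴ = 6.49×10⁻¹⁶
R = (3.29×10⁻⁷)² / 6.49×10⁻¹⁶ = 1.67×10² Ω = 167 Ω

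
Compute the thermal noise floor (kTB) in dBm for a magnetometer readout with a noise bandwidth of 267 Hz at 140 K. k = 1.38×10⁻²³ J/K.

P_n = kTB = 1.38×10⁻²³ × 140 × 2.67×10² = 5.16×10⁻¹⁹ W
In dBm: 10 log₁₀(5.16×10⁻¹⁹ / 10⁻³) = −152.9 dBm

−152.9 dBm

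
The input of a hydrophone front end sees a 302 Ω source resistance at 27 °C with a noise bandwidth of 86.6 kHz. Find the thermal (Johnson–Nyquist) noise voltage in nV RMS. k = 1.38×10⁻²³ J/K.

658 nV

T = 27 °C + 273.15 = 300.15 K
V_n = √(4kTRB)
4kTRB = 4 × 1.38×10⁻²³ × 300.15 × 3.02×10² × 8.66×10⁴ = 4.33×10⁻¹³ V²
V_n = √(4.33×10⁻¹³) = 6.58×10⁻⁷ V = 658 nV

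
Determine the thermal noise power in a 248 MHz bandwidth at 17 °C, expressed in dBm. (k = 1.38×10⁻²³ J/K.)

T = 17 °C + 273.15 = 290.15 K
P_n = kTB = 1.38×10⁻²³ × 290.15 × 2.48×10⁸ = 9.93×10⁻¹³ W
In dBm: 10 log₁₀(9.93×10⁻¹³ / 10⁻³) = −90.0 dBm

−90.0 dBm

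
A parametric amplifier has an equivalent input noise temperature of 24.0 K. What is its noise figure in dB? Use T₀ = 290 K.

0.345 dB

F = 1 + T_e/T₀ = 1 + 24.0/290 = 1.08276
NF = 10 log₁₀(1.08276) = 0.345 dB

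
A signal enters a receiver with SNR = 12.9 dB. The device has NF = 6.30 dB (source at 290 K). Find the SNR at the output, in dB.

By definition F = SNR_in/SNR_out, so in dB: SNR_out = SNR_in − NF
SNR_out = 12.9 − 6.30 = 6.60 dB

6.60 dB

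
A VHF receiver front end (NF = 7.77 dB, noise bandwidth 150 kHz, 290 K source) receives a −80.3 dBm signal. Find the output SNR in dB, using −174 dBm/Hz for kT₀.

Noise floor: N = −174 + 10 log₁₀(B) + NF
10 log₁₀(1.50×10⁵) = 51.76 dB
N = −174 + 51.76 + 7.77 = −114.47 dBm
SNR = P_sig − N = −80.3 − (−114.47) = 34.17 dB → 34.2 dB

34.2 dB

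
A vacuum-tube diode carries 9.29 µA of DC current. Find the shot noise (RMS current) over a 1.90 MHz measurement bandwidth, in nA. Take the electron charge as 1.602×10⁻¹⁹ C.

2.38 nA

I_n = √(2qI·B)
2qI·B = 2 × 1.602×10⁻¹⁹ × 9.29×10⁻⁶ × 1.90×10⁶ = 5.66×10⁻¹⁸ A²
I_n = √(5.66×10⁻¹⁸) = 2.38×10⁻⁹ A = 2.38 nA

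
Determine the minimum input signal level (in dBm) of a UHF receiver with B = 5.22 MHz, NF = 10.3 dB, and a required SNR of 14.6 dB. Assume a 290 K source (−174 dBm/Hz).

−81.9 dBm

Sensitivity = −174 + 10 log₁₀(B) + NF + SNR_min
= −174 + 67.18 + 10.3 + 14.6
= −81.92 dBm → −81.9 dBm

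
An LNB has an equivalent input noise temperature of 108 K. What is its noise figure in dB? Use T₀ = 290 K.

1.37 dB

F = 1 + T_e/T₀ = 1 + 108/290 = 1.37241
NF = 10 log₁₀(1.37241) = 1.37 dB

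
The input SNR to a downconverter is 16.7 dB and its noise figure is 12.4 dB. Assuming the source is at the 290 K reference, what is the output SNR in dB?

4.3 dB

By definition F = SNR_in/SNR_out, so in dB: SNR_out = SNR_in − NF
SNR_out = 16.7 − 12.4 = 4.3 dB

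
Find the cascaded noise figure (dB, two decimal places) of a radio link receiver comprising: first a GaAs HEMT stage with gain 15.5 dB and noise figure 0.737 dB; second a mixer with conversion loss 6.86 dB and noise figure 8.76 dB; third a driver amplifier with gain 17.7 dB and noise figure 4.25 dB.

Convert to linear (a loss of L dB is a gain of −L dB): F_i = 10^(NF_i/10), G_i = 10^(G_i,dB/10)
  Stage 1: F_1 = 10^(0.737/10) = 1.185, G_1 = 10^(15.5/10) = 35.48
  Stage 2: F_2 = 10^(8.76/10) = 7.516, G_2 = 10^(−6.86/10) = 0.2061
  Stage 3: F_3 = 10^(4.25/10) = 2.661, G_3 = 10^(17.7/10) = 58.88
Friis cascade:
  F = 1.185 + (7.516 − 1)/35.48 + (2.661 − 1)/7.311 = 1.596
NF = 10 log₁₀(1.596) = 2.03 dB

2.03 dB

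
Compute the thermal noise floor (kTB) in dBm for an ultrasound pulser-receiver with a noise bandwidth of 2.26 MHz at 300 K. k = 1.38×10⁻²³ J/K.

−110.3 dBm

P_n = kTB = 1.38×10⁻²³ × 300 × 2.26×10⁶ = 9.36×10⁻¹⁵ W
In dBm: 10 log₁₀(9.36×10⁻¹⁵ / 10⁻³) = −110.3 dBm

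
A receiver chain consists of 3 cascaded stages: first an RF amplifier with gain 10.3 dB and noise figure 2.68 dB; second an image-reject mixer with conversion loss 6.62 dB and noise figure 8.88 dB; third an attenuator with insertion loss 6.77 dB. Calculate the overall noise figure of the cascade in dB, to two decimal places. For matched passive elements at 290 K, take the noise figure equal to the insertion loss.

6.12 dB

Convert to linear (a loss of L dB is a gain of −L dB): F_i = 10^(NF_i/10), G_i = 10^(G_i,dB/10)
  Stage 1: F_1 = 10^(2.68/10) = 1.854, G_1 = 10^(10.3/10) = 10.72
  Stage 2: F_2 = 10^(8.88/10) = 7.727, G_2 = 10^(−6.62/10) = 0.2178
  Stage 3: F_3 = 10^(6.77/10) = 4.753, G_3 = 10^(−6.77/10) = 0.2104
Friis cascade:
  F = 1.854 + (7.727 − 1)/10.72 + (4.753 − 1)/2.333 = 4.090
NF = 10 log₁₀(4.090) = 6.12 dB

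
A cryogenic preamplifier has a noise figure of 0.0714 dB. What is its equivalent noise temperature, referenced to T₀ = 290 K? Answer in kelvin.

F = 10^(0.0714/10) = 1.01658
T_e = (F − 1)·T₀ = (1.01658 − 1) × 290 = 4.81 K

4.81 K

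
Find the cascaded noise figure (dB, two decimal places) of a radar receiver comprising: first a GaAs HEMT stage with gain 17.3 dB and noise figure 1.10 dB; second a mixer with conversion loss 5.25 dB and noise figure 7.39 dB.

1.37 dB

Convert to linear (a loss of L dB is a gain of −L dB): F_i = 10^(NF_i/10), G_i = 10^(G_i,dB/10)
  Stage 1: F_1 = 10^(1.10/10) = 1.288, G_1 = 10^(17.3/10) = 53.70
  Stage 2: F_2 = 10^(7.39/10) = 5.483, G_2 = 10^(−5.25/10) = 0.2985
Friis cascade:
  F = 1.288 + (5.483 − 1)/53.70 = 1.372
NF = 10 log₁₀(1.372) = 1.37 dB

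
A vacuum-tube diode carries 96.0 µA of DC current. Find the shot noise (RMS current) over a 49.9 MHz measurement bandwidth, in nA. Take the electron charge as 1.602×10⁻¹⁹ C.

39.2 nA

I_n = √(2qI·B)
2qI·B = 2 × 1.602×10⁻¹⁹ × 9.60×10⁻⁵ × 4.99×10⁷ = 1.53×10⁻¹⁵ A²
I_n = √(1.53×10⁻¹⁵) = 3.92×10⁻⁸ A = 39.2 nA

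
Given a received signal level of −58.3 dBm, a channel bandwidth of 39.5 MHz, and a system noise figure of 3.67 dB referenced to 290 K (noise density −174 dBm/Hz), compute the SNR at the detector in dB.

36.1 dB

Noise floor: N = −174 + 10 log₁₀(B) + NF
10 log₁₀(3.95×10⁷) = 75.97 dB
N = −174 + 75.97 + 3.67 = −94.36 dBm
SNR = P_sig − N = −58.3 − (−94.36) = 36.06 dB → 36.1 dB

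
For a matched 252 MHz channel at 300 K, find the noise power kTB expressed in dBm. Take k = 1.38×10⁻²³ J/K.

P_n = kTB = 1.38×10⁻²³ × 300 × 2.52×10⁸ = 1.04×10⁻¹² W
In dBm: 10 log₁₀(1.04×10⁻¹² / 10⁻³) = −89.8 dBm

−89.8 dBm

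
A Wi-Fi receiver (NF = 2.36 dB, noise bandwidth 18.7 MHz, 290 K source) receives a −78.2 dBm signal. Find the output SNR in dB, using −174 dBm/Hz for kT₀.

20.7 dB

Noise floor: N = −174 + 10 log₁₀(B) + NF
10 log₁₀(1.87×10⁷) = 72.72 dB
N = −174 + 72.72 + 2.36 = −98.92 dBm
SNR = P_sig − N = −78.2 − (−98.92) = 20.72 dB → 20.7 dB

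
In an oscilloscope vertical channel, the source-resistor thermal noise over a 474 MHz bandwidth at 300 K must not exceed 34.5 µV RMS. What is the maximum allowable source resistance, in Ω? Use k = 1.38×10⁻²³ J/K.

152 Ω

Johnson–Nyquist: V_n = √(4kTRB) ⇒ R = V_n² / (4kTB)
4kTB = 4 × 1.38×10⁻²³ × 300 × 4.74×10⁸ = 7.85×10⁻¹²
R = (3.45×10⁻⁵)² / 7.85×10⁻¹² = 1.52×10² Ω = 152 Ω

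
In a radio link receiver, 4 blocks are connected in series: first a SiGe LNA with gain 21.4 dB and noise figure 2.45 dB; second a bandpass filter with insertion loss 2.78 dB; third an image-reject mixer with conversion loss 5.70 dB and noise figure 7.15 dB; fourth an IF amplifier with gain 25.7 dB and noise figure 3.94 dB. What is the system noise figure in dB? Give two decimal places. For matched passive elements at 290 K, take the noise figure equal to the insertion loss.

2.78 dB

Convert to linear (a loss of L dB is a gain of −L dB): F_i = 10^(NF_i/10), G_i = 10^(G_i,dB/10)
  Stage 1: F_1 = 10^(2.45/10) = 1.758, G_1 = 10^(21.4/10) = 138.0
  Stage 2: F_2 = 10^(2.78/10) = 1.897, G_2 = 10^(−2.78/10) = 0.5272
  Stage 3: F_3 = 10^(7.15/10) = 5.188, G_3 = 10^(−5.70/10) = 0.2692
  Stage 4: F_4 = 10^(3.94/10) = 2.477, G_4 = 10^(25.7/10) = 371.5
Friis cascade:
  F = 1.758 + (1.897 − 1)/138.0 + (5.188 − 1)/72.78 + (2.477 − 1)/19.59 = 1.897
NF = 10 log₁₀(1.897) = 2.78 dB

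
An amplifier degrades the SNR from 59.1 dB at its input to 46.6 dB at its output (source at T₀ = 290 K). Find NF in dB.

NF (dB) = SNR_in(dB) − SNR_out(dB) when the source is at T₀
NF = 59.1 − 46.6 = 12.5 dB

12.5 dB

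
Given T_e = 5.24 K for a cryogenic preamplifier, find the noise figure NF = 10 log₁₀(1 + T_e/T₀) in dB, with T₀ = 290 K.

0.078 dB

F = 1 + T_e/T₀ = 1 + 5.24/290 = 1.01807
NF = 10 log₁₀(1.01807) = 0.078 dB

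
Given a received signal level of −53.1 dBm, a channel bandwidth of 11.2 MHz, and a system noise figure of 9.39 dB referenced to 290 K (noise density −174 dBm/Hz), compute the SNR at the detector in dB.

41.0 dB

Noise floor: N = −174 + 10 log₁₀(B) + NF
10 log₁₀(1.12×10⁷) = 70.49 dB
N = −174 + 70.49 + 9.39 = −94.12 dBm
SNR = P_sig − N = −53.1 − (−94.12) = 41.02 dB → 41.0 dB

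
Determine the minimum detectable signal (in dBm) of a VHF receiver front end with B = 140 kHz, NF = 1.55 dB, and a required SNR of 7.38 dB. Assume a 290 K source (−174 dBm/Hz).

−113.6 dBm

Sensitivity = −174 + 10 log₁₀(B) + NF + SNR_min
= −174 + 51.46 + 1.55 + 7.38
= −113.61 dBm → −113.6 dBm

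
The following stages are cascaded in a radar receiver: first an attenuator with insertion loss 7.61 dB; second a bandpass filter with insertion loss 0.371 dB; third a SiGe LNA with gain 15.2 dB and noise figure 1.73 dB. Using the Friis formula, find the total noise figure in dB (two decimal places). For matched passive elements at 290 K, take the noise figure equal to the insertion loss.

9.71 dB

Convert to linear (a loss of L dB is a gain of −L dB): F_i = 10^(NF_i/10), G_i = 10^(G_i,dB/10)
  Stage 1: F_1 = 10^(7.61/10) = 5.768, G_1 = 10^(−7.61/10) = 0.1734
  Stage 2: F_2 = 10^(0.371/10) = 1.089, G_2 = 10^(−0.371/10) = 0.9181
  Stage 3: F_3 = 10^(1.73/10) = 1.489, G_3 = 10^(15.2/10) = 33.11
Friis cascade:
  F = 5.768 + (1.089 − 1)/0.1734 + (1.489 − 1)/0.1592 = 9.356
NF = 10 log₁₀(9.356) = 9.71 dB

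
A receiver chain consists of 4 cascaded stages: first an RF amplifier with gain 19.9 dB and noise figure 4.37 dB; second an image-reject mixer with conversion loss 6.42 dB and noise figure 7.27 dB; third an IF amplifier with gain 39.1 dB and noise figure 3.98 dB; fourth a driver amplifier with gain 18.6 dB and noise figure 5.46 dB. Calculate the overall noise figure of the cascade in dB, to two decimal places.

4.54 dB

Convert to linear (a loss of L dB is a gain of −L dB): F_i = 10^(NF_i/10), G_i = 10^(G_i,dB/10)
  Stage 1: F_1 = 10^(4.37/10) = 2.735, G_1 = 10^(19.9/10) = 97.72
  Stage 2: F_2 = 10^(7.27/10) = 5.333, G_2 = 10^(−6.42/10) = 0.2280
  Stage 3: F_3 = 10^(3.98/10) = 2.500, G_3 = 10^(39.1/10) = 8128
  Stage 4: F_4 = 10^(5.46/10) = 3.516, G_4 = 10^(18.6/10) = 72.44
Friis cascade:
  F = 2.735 + (5.333 − 1)/97.72 + (2.500 − 1)/22.28 + (3.516 − 1)/1.811×10⁵ = 2.847
NF = 10 log₁₀(2.847) = 4.54 dB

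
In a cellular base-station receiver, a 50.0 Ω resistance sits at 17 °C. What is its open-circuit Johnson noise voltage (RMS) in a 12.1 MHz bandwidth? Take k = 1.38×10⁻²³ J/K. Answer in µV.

T = 17 °C + 273.15 = 290.15 K
V_n = √(4kTRB)
4kTRB = 4 × 1.38×10⁻²³ × 290.15 × 5.00×10¹ × 1.21×10⁷ = 9.69×10⁻¹² V²
V_n = √(9.69×10⁻¹²) = 3.11×10⁻⁶ V = 3.11 µV

3.11 µV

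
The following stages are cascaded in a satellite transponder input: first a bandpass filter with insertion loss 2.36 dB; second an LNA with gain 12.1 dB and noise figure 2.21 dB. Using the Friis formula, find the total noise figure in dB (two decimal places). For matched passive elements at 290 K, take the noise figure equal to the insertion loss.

4.57 dB

Convert to linear (a loss of L dB is a gain of −L dB): F_i = 10^(NF_i/10), G_i = 10^(G_i,dB/10)
  Stage 1: F_1 = 10^(2.36/10) = 1.722, G_1 = 10^(−2.36/10) = 0.5808
  Stage 2: F_2 = 10^(2.21/10) = 1.663, G_2 = 10^(12.1/10) = 16.22
Friis cascade:
  F = 1.722 + (1.663 − 1)/0.5808 = 2.864
NF = 10 log₁₀(2.864) = 4.57 dB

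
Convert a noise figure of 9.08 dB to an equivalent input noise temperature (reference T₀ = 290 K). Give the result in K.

F = 10^(9.08/10) = 8.09096
T_e = (F − 1)·T₀ = (8.09096 − 1) × 290 = 2056 K

2056 K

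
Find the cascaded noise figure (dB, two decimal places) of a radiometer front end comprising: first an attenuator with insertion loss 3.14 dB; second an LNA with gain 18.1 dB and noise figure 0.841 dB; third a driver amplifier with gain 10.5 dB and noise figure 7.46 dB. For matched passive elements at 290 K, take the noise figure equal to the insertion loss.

Convert to linear (a loss of L dB is a gain of −L dB): F_i = 10^(NF_i/10), G_i = 10^(G_i,dB/10)
  Stage 1: F_1 = 10^(3.14/10) = 2.061, G_1 = 10^(−3.14/10) = 0.4853
  Stage 2: F_2 = 10^(0.841/10) = 1.214, G_2 = 10^(18.1/10) = 64.57
  Stage 3: F_3 = 10^(7.46/10) = 5.572, G_3 = 10^(10.5/10) = 11.22
Friis cascade:
  F = 2.061 + (1.214 − 1)/0.4853 + (5.572 − 1)/31.33 = 2.647
NF = 10 log₁₀(2.647) = 4.23 dB

4.23 dB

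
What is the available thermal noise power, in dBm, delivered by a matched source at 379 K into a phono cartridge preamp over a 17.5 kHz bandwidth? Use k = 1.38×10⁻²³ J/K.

P_n = kTB = 1.38×10⁻²³ × 379 × 1.75×10⁴ = 9.15×10⁻¹⁷ W
In dBm: 10 log₁₀(9.15×10⁻¹⁷ / 10⁻³) = −130.4 dBm

−130.4 dBm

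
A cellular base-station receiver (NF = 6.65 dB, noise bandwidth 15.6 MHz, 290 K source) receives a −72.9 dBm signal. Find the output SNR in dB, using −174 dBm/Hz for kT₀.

22.5 dB

Noise floor: N = −174 + 10 log₁₀(B) + NF
10 log₁₀(1.56×10⁷) = 71.93 dB
N = −174 + 71.93 + 6.65 = −95.42 dBm
SNR = P_sig − N = −72.9 − (−95.42) = 22.52 dB → 22.5 dB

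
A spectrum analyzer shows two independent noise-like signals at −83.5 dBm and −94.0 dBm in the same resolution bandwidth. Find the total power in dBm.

−83.1 dBm

Convert to linear, add, convert back:
P₁ = 4.47×10⁻¹² W, P₂ = 3.98×10⁻¹³ W
P_tot = 4.86×10⁻¹² W → 10 log₁₀(P_tot / 10⁻³) = −83.1 dBm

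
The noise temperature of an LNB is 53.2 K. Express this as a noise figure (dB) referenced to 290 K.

0.731 dB

F = 1 + T_e/T₀ = 1 + 53.2/290 = 1.18345
NF = 10 log₁₀(1.18345) = 0.731 dB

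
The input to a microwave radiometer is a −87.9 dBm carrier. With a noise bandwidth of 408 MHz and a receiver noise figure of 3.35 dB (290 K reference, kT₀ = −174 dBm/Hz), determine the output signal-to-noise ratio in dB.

−3.4 dB

Noise floor: N = −174 + 10 log₁₀(B) + NF
10 log₁₀(4.08×10⁸) = 86.11 dB
N = −174 + 86.11 + 3.35 = −84.54 dBm
SNR = P_sig − N = −87.9 − (−84.54) = −3.36 dB → −3.4 dB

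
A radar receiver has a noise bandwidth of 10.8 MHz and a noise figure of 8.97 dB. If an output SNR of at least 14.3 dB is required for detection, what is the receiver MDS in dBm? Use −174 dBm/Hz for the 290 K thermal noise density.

Sensitivity = −174 + 10 log₁₀(B) + NF + SNR_min
= −174 + 70.33 + 8.97 + 14.3
= −80.40 dBm → −80.4 dBm

−80.4 dBm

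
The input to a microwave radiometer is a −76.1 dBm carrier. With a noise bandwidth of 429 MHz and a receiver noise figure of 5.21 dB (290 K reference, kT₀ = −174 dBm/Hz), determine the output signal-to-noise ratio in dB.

6.4 dB

Noise floor: N = −174 + 10 log₁₀(B) + NF
10 log₁₀(4.29×10⁸) = 86.32 dB
N = −174 + 86.32 + 5.21 = −82.47 dBm
SNR = P_sig − N = −76.1 − (−82.47) = 6.37 dB → 6.4 dB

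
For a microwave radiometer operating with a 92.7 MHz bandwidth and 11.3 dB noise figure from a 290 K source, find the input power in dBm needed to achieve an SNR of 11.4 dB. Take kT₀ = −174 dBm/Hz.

Sensitivity = −174 + 10 log₁₀(B) + NF + SNR_min
= −174 + 79.67 + 11.3 + 11.4
= −71.63 dBm → −71.6 dBm

−71.6 dBm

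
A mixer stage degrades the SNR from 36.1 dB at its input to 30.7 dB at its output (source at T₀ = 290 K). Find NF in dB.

NF (dB) = SNR_in(dB) − SNR_out(dB) when the source is at T₀
NF = 36.1 − 30.7 = 5.4 dB

5.4 dB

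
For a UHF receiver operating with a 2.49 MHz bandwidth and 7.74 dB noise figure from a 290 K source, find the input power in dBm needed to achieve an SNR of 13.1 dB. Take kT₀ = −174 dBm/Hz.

Sensitivity = −174 + 10 log₁₀(B) + NF + SNR_min
= −174 + 63.96 + 7.74 + 13.1
= −89.20 dBm → −89.2 dBm

−89.2 dBm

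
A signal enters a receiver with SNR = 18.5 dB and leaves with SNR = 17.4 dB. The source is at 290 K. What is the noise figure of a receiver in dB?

NF (dB) = SNR_in(dB) − SNR_out(dB) when the source is at T₀
NF = 18.5 − 17.4 = 1.1 dB

1.1 dB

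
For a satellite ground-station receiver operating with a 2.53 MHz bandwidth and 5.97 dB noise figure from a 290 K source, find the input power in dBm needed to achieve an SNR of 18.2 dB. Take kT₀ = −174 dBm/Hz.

−85.8 dBm

Sensitivity = −174 + 10 log₁₀(B) + NF + SNR_min
= −174 + 64.03 + 5.97 + 18.2
= −85.80 dBm → −85.8 dBm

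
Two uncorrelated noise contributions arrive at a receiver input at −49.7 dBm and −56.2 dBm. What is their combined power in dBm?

−48.8 dBm

Convert to linear, add, convert back:
P₁ = 1.07×10⁻⁸ W, P₂ = 2.40×10⁻⁹ W
P_tot = 1.31×10⁻⁸ W → 10 log₁₀(P_tot / 10⁻³) = −48.8 dBm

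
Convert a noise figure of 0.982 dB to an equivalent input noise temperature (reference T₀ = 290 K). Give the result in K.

F = 10^(0.982/10) = 1.25372
T_e = (F − 1)·T₀ = (1.25372 − 1) × 290 = 73.6 K

73.6 K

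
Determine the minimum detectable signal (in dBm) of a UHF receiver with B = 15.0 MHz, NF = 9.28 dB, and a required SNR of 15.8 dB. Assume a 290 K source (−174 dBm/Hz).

Sensitivity = −174 + 10 log₁₀(B) + NF + SNR_min
= −174 + 71.76 + 9.28 + 15.8
= −77.16 dBm → −77.2 dBm

−77.2 dBm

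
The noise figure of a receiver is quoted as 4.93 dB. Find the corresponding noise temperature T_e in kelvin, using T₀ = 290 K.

F = 10^(4.93/10) = 3.11172
T_e = (F − 1)·T₀ = (3.11172 − 1) × 290 = 612 K

612 K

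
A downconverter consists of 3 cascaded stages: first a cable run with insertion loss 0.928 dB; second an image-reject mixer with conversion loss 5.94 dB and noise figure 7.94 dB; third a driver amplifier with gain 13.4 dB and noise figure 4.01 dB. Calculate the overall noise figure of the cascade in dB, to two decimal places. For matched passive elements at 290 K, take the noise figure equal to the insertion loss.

11.79 dB

Convert to linear (a loss of L dB is a gain of −L dB): F_i = 10^(NF_i/10), G_i = 10^(G_i,dB/10)
  Stage 1: F_1 = 10^(0.928/10) = 1.238, G_1 = 10^(−0.928/10) = 0.8076
  Stage 2: F_2 = 10^(7.94/10) = 6.223, G_2 = 10^(−5.94/10) = 0.2547
  Stage 3: F_3 = 10^(4.01/10) = 2.518, G_3 = 10^(13.4/10) = 21.88
Friis cascade:
  F = 1.238 + (6.223 − 1)/0.8076 + (2.518 − 1)/0.2057 = 15.08
NF = 10 log₁₀(15.08) = 11.79 dB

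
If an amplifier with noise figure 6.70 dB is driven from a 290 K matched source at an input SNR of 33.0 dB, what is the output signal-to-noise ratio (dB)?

26.30 dB

By definition F = SNR_in/SNR_out, so in dB: SNR_out = SNR_in − NF
SNR_out = 33.0 − 6.70 = 26.30 dB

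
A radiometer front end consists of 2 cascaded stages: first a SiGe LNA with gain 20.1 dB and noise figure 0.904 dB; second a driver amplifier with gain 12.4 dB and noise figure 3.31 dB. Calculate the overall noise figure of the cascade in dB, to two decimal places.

Convert to linear (a loss of L dB is a gain of −L dB): F_i = 10^(NF_i/10), G_i = 10^(G_i,dB/10)
  Stage 1: F_1 = 10^(0.904/10) = 1.231, G_1 = 10^(20.1/10) = 102.3
  Stage 2: F_2 = 10^(3.31/10) = 2.143, G_2 = 10^(12.4/10) = 17.38
Friis cascade:
  F = 1.231 + (2.143 − 1)/102.3 = 1.243
NF = 10 log₁₀(1.243) = 0.94 dB

0.94 dB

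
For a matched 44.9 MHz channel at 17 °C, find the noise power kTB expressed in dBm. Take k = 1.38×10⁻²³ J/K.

T = 17 °C + 273.15 = 290.15 K
P_n = kTB = 1.38×10⁻²³ × 290.15 × 4.49×10⁷ = 1.80×10⁻¹³ W
In dBm: 10 log₁₀(1.80×10⁻¹³ / 10⁻³) = −97.5 dBm

−97.5 dBm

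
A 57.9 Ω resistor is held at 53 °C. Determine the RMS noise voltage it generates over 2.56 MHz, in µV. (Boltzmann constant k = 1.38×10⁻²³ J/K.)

1.63 µV

T = 53 °C + 273.15 = 326.15 K
V_n = √(4kTRB)
4kTRB = 4 × 1.38×10⁻²³ × 326.15 × 5.79×10¹ × 2.56×10⁶ = 2.67×10⁻¹² V²
V_n = √(2.67×10⁻¹²) = 1.63×10⁻⁶ V = 1.63 µV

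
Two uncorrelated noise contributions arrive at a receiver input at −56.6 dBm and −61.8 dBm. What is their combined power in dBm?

−55.5 dBm

Convert to linear, add, convert back:
P₁ = 2.19×10⁻⁹ W, P₂ = 6.61×10⁻¹⁰ W
P_tot = 2.85×10⁻⁹ W → 10 log₁₀(P_tot / 10⁻³) = −55.5 dBm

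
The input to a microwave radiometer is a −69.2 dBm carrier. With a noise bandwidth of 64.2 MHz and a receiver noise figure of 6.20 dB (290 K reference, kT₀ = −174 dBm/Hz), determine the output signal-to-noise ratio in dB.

20.5 dB

Noise floor: N = −174 + 10 log₁₀(B) + NF
10 log₁₀(6.42×10⁷) = 78.08 dB
N = −174 + 78.08 + 6.20 = −89.72 dBm
SNR = P_sig − N = −69.2 − (−89.72) = 20.52 dB → 20.5 dB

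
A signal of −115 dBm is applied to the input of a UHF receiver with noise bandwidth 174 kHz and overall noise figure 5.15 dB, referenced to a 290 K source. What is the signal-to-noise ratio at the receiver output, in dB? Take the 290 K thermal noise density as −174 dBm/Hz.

Noise floor: N = −174 + 10 log₁₀(B) + NF
10 log₁₀(1.74×10⁵) = 52.41 dB
N = −174 + 52.41 + 5.15 = −116.44 dBm
SNR = P_sig − N = −115 − (−116.44) = 1.44 dB → 1.4 dB

1.4 dB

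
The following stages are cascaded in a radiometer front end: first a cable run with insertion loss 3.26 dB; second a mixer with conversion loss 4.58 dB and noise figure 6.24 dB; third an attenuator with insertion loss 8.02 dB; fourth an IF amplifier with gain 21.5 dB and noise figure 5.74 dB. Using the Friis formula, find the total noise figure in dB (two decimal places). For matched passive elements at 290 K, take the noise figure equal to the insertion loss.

21.68 dB

Convert to linear (a loss of L dB is a gain of −L dB): F_i = 10^(NF_i/10), G_i = 10^(G_i,dB/10)
  Stage 1: F_1 = 10^(3.26/10) = 2.118, G_1 = 10^(−3.26/10) = 0.4721
  Stage 2: F_2 = 10^(6.24/10) = 4.207, G_2 = 10^(−4.58/10) = 0.3483
  Stage 3: F_3 = 10^(8.02/10) = 6.339, G_3 = 10^(−8.02/10) = 0.1578
  Stage 4: F_4 = 10^(5.74/10) = 3.750, G_4 = 10^(21.5/10) = 141.3
Friis cascade:
  F = 2.118 + (4.207 − 1)/0.4721 + (6.339 − 1)/0.1644 + (3.750 − 1)/0.02594 = 147.4
NF = 10 log₁₀(147.4) = 21.68 dB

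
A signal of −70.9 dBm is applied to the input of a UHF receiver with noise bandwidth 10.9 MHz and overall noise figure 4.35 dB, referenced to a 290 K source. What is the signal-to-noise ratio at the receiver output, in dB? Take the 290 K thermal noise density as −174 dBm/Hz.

Noise floor: N = −174 + 10 log₁₀(B) + NF
10 log₁₀(1.09×10⁷) = 70.37 dB
N = −174 + 70.37 + 4.35 = −99.28 dBm
SNR = P_sig − N = −70.9 − (−99.28) = 28.38 dB → 28.4 dB

28.4 dB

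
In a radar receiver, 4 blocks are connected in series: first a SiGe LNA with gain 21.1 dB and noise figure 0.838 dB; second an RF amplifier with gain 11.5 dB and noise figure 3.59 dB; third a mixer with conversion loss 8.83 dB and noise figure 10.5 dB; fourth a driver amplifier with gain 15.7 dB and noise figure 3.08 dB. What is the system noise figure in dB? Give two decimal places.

Convert to linear (a loss of L dB is a gain of −L dB): F_i = 10^(NF_i/10), G_i = 10^(G_i,dB/10)
  Stage 1: F_1 = 10^(0.838/10) = 1.213, G_1 = 10^(21.1/10) = 128.8
  Stage 2: F_2 = 10^(3.59/10) = 2.286, G_2 = 10^(11.5/10) = 14.13
  Stage 3: F_3 = 10^(10.5/10) = 11.22, G_3 = 10^(−8.83/10) = 0.1309
  Stage 4: F_4 = 10^(3.08/10) = 2.032, G_4 = 10^(15.7/10) = 37.15
Friis cascade:
  F = 1.213 + (2.286 − 1)/128.8 + (11.22 − 1)/1820 + (2.032 − 1)/238.2 = 1.233
NF = 10 log₁₀(1.233) = 0.91 dB

0.91 dB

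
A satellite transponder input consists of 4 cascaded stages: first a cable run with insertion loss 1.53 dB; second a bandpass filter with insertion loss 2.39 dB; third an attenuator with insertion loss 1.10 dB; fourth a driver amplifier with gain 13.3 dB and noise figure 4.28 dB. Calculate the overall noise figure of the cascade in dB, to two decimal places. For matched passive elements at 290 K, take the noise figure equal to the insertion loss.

9.30 dB

Convert to linear (a loss of L dB is a gain of −L dB): F_i = 10^(NF_i/10), G_i = 10^(G_i,dB/10)
  Stage 1: F_1 = 10^(1.53/10) = 1.422, G_1 = 10^(−1.53/10) = 0.7031
  Stage 2: F_2 = 10^(2.39/10) = 1.734, G_2 = 10^(−2.39/10) = 0.5768
  Stage 3: F_3 = 10^(1.10/10) = 1.288, G_3 = 10^(−1.10/10) = 0.7762
  Stage 4: F_4 = 10^(4.28/10) = 2.679, G_4 = 10^(13.3/10) = 21.38
Friis cascade:
  F = 1.422 + (1.734 − 1)/0.7031 + (1.288 − 1)/0.4055 + (2.679 − 1)/0.3148 = 8.511
NF = 10 log₁₀(8.511) = 9.30 dB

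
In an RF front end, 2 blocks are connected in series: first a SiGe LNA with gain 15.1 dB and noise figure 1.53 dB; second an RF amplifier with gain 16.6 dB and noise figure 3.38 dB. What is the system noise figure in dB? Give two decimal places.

Convert to linear (a loss of L dB is a gain of −L dB): F_i = 10^(NF_i/10), G_i = 10^(G_i,dB/10)
  Stage 1: F_1 = 10^(1.53/10) = 1.422, G_1 = 10^(15.1/10) = 32.36
  Stage 2: F_2 = 10^(3.38/10) = 2.178, G_2 = 10^(16.6/10) = 45.71
Friis cascade:
  F = 1.422 + (2.178 − 1)/32.36 = 1.459
NF = 10 log₁₀(1.459) = 1.64 dB

1.64 dB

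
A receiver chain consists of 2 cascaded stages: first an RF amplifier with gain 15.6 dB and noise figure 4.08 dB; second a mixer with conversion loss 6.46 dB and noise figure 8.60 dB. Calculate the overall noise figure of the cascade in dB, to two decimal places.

4.36 dB

Convert to linear (a loss of L dB is a gain of −L dB): F_i = 10^(NF_i/10), G_i = 10^(G_i,dB/10)
  Stage 1: F_1 = 10^(4.08/10) = 2.559, G_1 = 10^(15.6/10) = 36.31
  Stage 2: F_2 = 10^(8.60/10) = 7.244, G_2 = 10^(−6.46/10) = 0.2259
Friis cascade:
  F = 2.559 + (7.244 − 1)/36.31 = 2.731
NF = 10 log₁₀(2.731) = 4.36 dB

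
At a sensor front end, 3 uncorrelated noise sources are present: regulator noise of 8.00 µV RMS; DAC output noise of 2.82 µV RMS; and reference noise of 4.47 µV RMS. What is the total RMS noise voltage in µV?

Uncorrelated sources add in power (mean-square): V_tot = √(ΣV_i²)
V_tot = √[(8.00×10⁻⁶)² + (2.82×10⁻⁶)² + (4.47×10⁻⁶)²] = 9.59×10⁻⁶ V = 9.59 µV

9.59 µV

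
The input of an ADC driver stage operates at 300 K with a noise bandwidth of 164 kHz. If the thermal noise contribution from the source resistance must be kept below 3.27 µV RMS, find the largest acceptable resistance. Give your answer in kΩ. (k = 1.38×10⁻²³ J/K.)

Johnson–Nyquist: V_n = √(4kTRB) ⇒ R = V_n² / (4kTB)
4kTB = 4 × 1.38×10⁻²³ × 300 × 1.64×10⁵ = 2.72×10⁻¹⁵
R = (3.27×10⁻⁶)² / 2.72×10⁻¹⁵ = 3.94×10³ Ω = 3.94 kΩ

3.94 kΩ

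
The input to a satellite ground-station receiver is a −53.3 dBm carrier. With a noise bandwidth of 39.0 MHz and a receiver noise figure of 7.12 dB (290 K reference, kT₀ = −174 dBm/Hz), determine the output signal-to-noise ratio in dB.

Noise floor: N = −174 + 10 log₁₀(B) + NF
10 log₁₀(3.90×10⁷) = 75.91 dB
N = −174 + 75.91 + 7.12 = −90.97 dBm
SNR = P_sig − N = −53.3 − (−90.97) = 37.67 dB → 37.7 dB

37.7 dB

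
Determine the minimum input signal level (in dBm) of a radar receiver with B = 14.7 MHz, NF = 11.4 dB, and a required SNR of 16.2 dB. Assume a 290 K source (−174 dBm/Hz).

Sensitivity = −174 + 10 log₁₀(B) + NF + SNR_min
= −174 + 71.67 + 11.4 + 16.2
= −74.73 dBm → −74.7 dBm

−74.7 dBm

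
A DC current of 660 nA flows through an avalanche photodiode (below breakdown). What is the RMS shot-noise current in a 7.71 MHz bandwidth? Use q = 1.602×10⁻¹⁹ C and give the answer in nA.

1.28 nA

I_n = √(2qI·B)
2qI·B = 2 × 1.602×10⁻¹⁹ × 6.60×10⁻⁷ × 7.71×10⁶ = 1.63×10⁻¹⁸ A²
I_n = √(1.63×10⁻¹⁸) = 1.28×10⁻⁹ A = 1.28 nA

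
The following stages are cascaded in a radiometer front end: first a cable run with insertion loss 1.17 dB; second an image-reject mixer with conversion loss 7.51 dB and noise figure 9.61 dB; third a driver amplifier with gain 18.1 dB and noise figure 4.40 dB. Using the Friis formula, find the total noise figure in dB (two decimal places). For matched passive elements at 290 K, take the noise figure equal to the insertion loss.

13.96 dB

Convert to linear (a loss of L dB is a gain of −L dB): F_i = 10^(NF_i/10), G_i = 10^(G_i,dB/10)
  Stage 1: F_1 = 10^(1.17/10) = 1.309, G_1 = 10^(−1.17/10) = 0.7638
  Stage 2: F_2 = 10^(9.61/10) = 9.141, G_2 = 10^(−7.51/10) = 0.1774
  Stage 3: F_3 = 10^(4.40/10) = 2.754, G_3 = 10^(18.1/10) = 64.57
Friis cascade:
  F = 1.309 + (9.141 − 1)/0.7638 + (2.754 − 1)/0.1355 = 24.91
NF = 10 log₁₀(24.91) = 13.96 dB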